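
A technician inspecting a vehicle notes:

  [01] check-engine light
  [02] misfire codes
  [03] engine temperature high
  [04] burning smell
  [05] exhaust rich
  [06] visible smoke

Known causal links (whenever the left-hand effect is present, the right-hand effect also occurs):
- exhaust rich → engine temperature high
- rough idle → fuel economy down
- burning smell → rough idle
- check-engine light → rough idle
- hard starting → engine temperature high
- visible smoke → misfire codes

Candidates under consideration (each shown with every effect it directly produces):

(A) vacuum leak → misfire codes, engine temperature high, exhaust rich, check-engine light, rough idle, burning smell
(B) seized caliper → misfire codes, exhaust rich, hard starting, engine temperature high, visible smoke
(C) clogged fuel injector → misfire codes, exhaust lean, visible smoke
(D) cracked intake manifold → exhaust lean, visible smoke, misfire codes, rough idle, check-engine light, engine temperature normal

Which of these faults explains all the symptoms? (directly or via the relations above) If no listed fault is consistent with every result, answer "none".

Checking each candidate against the observations:
(A) vacuum leak — check-engine light match; misfire codes match; engine temperature high match; burning smell match; exhaust rich match; visible smoke miss
(B) seized caliper — does not account for check-engine light, burning smell
(C) clogged fuel injector — check-engine light miss; misfire codes match; engine temperature high miss; burning smell miss; exhaust rich miss; visible smoke match
(D) cracked intake manifold — fails on engine temperature high, burning smell, exhaust rich (predicts engine temperature normal, not engine temperature high; predicts exhaust lean, not exhaust rich)
Every candidate fails on at least one observation.

none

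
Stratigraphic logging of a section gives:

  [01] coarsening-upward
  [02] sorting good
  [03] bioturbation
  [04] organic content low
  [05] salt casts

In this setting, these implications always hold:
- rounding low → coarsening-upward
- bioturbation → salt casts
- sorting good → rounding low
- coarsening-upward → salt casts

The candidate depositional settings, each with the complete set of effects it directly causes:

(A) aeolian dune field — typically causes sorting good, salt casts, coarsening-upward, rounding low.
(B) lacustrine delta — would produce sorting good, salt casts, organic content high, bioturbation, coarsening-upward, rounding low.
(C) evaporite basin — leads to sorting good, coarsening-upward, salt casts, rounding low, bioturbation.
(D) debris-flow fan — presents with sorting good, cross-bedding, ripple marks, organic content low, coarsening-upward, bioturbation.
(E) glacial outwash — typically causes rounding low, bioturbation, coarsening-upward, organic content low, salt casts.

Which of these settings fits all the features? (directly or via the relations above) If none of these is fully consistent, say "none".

D

For each candidate, compare predicted effects to what was observed:
(A) aeolian dune field — coarsening-upward yes; sorting good yes; bioturbation NO; organic content low NO; salt casts yes
(B) lacustrine delta — fails on organic content low (predicts organic content high, not organic content low)
(C) evaporite basin — coarsening-upward yes; sorting good yes; bioturbation yes; organic content low NO; salt casts yes
(D) debris-flow fan — accounts for every observation (salt casts via bioturbation → salt casts)
(E) glacial outwash — coarsening-upward yes; sorting good NO; bioturbation yes; organic content low yes; salt casts yes
(D) is the only candidate with no mismatches.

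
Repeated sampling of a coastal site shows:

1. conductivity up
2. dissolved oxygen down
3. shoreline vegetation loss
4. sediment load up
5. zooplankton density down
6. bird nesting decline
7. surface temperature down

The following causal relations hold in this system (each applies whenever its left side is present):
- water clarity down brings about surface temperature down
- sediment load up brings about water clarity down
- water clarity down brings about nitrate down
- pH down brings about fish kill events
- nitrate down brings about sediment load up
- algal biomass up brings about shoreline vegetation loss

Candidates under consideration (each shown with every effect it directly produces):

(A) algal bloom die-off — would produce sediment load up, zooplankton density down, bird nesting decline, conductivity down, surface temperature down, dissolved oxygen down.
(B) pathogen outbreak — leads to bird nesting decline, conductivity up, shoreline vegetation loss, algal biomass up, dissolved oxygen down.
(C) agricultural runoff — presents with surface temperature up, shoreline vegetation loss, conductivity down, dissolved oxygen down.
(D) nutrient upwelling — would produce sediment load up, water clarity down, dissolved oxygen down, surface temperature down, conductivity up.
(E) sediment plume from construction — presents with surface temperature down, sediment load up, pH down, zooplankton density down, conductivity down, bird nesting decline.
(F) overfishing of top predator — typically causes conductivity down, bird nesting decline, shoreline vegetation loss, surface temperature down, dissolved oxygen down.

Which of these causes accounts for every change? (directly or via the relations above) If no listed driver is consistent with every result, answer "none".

none

Per-candidate check:
(A) algal bloom die-off — conductivity up ✗; dissolved oxygen down ✓; shoreline vegetation loss ✗; sediment load up ✓; zooplankton density down ✓; bird nesting decline ✓; surface temperature down ✓
(B) pathogen outbreak — does not account for sediment load up, zooplankton density down, surface temperature down
(C) agricultural runoff — fails on conductivity up, sediment load up, zooplankton density down, bird nesting decline, surface temperature down (predicts conductivity down, not conductivity up; predicts surface temperature up, not surface temperature down)
(D) nutrient upwelling — does not account for shoreline vegetation loss, zooplankton density down, bird nesting decline
(E) sediment plume from construction — fails on conductivity up, dissolved oxygen down, shoreline vegetation loss (predicts conductivity down, not conductivity up)
(F) overfishing of top predator — fails on conductivity up, sediment load up, zooplankton density down (predicts conductivity down, not conductivity up)
None of the listed candidates fits everything.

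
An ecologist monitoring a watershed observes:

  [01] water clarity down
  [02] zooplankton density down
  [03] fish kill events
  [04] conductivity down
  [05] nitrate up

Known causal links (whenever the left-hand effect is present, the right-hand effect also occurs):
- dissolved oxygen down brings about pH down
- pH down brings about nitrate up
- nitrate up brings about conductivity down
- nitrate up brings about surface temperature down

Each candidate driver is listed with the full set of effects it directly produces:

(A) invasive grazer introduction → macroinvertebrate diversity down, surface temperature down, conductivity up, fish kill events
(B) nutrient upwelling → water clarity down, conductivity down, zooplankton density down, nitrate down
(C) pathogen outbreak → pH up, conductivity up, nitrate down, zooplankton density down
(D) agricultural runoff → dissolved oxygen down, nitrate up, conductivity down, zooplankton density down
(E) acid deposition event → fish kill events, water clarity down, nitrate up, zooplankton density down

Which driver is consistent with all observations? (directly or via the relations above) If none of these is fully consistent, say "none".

E

Checking each candidate against the observations:
(A) invasive grazer introduction — water clarity down ✗; zooplankton density down ✗; fish kill events ✓; conductivity down ✗; nitrate up ✗
(B) nutrient upwelling — fails on fish kill events, nitrate up (predicts nitrate down, not nitrate up)
(C) pathogen outbreak — water clarity down ✗; zooplankton density down ✓; fish kill events ✗; conductivity down ✗; nitrate up ✗
(D) agricultural runoff — does not account for water clarity down, fish kill events
(E) acid deposition event — accounts for every observation (conductivity down by nitrate up → conductivity down)
(E) alone accounts for all the evidence.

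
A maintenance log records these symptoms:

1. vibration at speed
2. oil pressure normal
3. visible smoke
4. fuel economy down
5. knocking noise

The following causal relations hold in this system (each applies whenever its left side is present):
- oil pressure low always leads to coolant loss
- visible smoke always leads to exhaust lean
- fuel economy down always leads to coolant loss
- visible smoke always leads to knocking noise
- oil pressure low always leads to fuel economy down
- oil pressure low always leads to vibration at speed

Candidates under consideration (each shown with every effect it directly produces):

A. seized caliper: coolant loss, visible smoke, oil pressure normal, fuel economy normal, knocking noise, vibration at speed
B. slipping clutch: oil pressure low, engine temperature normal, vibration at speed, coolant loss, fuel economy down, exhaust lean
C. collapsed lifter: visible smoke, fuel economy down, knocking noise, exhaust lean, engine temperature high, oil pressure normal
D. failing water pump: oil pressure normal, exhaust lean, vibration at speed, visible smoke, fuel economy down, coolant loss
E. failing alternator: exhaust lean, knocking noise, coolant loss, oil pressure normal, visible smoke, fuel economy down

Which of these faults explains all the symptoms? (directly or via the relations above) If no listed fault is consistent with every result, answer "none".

D

For each candidate, compare predicted effects to what was observed:
(A) seized caliper — fails on fuel economy down (predicts fuel economy normal, not fuel economy down)
(B) slipping clutch — fails on oil pressure normal, visible smoke, knocking noise (predicts oil pressure low, not oil pressure normal)
(C) collapsed lifter — does not account for vibration at speed
(D) failing water pump — vibration at speed ✓; oil pressure normal ✓; visible smoke ✓; fuel economy down ✓; knocking noise ✓ (by visible smoke → knocking noise)
(E) failing alternator — does not account for vibration at speed
Only (D) is consistent with every observation.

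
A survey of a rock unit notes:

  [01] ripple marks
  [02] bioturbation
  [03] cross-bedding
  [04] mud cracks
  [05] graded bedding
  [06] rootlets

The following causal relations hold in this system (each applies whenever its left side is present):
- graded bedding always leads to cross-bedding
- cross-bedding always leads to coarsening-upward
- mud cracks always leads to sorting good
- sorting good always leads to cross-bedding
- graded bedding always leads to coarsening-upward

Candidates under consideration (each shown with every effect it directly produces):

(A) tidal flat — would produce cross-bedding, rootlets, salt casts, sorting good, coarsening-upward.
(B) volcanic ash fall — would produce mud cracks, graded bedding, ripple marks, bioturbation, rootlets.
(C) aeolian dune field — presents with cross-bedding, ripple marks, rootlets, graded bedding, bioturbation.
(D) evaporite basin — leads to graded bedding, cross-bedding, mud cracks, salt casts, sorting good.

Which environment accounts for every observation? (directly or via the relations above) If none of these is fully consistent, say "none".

Per-candidate check:
(A) tidal flat — ripple marks miss; bioturbation miss; cross-bedding match; mud cracks miss; graded bedding miss; rootlets match
(B) volcanic ash fall — accounts for every observation (cross-bedding through graded bedding → cross-bedding)
(C) aeolian dune field — ripple marks match; bioturbation match; cross-bedding match; mud cracks miss; graded bedding match; rootlets match
(D) evaporite basin — ripple marks miss; bioturbation miss; cross-bedding match; mud cracks match; graded bedding match; rootlets miss
Only (B) is consistent with every observation.

B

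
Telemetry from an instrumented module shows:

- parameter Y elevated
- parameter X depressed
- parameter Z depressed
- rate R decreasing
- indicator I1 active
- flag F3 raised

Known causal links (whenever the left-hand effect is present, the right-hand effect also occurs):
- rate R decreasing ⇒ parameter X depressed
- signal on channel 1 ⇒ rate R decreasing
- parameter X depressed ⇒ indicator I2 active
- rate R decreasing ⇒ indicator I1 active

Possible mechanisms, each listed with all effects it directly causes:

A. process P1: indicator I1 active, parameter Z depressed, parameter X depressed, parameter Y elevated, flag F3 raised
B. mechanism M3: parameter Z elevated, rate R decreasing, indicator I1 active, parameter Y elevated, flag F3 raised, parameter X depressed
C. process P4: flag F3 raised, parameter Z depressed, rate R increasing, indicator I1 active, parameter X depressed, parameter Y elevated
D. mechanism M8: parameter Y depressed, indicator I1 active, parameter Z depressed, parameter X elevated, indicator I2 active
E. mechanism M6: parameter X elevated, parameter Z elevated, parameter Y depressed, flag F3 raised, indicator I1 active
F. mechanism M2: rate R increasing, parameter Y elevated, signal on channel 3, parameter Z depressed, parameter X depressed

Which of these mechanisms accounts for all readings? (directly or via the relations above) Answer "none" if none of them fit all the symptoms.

Per-candidate check:
(A) process P1 — does not account for rate R decreasing
(B) mechanism M3 — fails on parameter Z depressed (predicts parameter Z elevated, not parameter Z depressed)
(C) process P4 — fails on rate R decreasing (predicts rate R increasing, not rate R decreasing)
(D) mechanism M8 — fails on parameter Y elevated, parameter X depressed, rate R decreasing, flag F3 raised (predicts parameter Y depressed, not parameter Y elevated; predicts parameter X elevated, not parameter X depressed)
(E) mechanism M6 — fails on parameter Y elevated, parameter X depressed, parameter Z depressed, rate R decreasing (predicts parameter Y depressed, not parameter Y elevated; predicts parameter X elevated, not parameter X depressed; predicts parameter Z elevated, not parameter Z depressed)
(F) mechanism M2 — parameter Y elevated yes; parameter X depressed yes; parameter Z depressed yes; rate R decreasing NO; indicator I1 active NO; flag F3 raised NO
None of the listed candidates fits everything.

none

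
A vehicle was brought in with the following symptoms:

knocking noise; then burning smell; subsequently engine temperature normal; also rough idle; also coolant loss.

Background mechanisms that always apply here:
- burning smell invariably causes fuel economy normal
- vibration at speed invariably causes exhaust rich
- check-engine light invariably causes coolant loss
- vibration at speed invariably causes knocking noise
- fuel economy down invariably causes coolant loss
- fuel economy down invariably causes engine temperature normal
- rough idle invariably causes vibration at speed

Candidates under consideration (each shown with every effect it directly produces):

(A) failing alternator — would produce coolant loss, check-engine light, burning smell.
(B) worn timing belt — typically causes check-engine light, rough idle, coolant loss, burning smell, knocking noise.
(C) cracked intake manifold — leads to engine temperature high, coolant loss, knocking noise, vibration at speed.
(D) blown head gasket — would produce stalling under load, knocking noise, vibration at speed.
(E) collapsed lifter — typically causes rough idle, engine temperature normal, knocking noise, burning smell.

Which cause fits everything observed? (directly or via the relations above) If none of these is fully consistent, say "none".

Per-candidate check:
(A) failing alternator — does not account for knocking noise, engine temperature normal, rough idle
(B) worn timing belt — knocking noise +; burning smell +; engine temperature normal -; rough idle +; coolant loss +
(C) cracked intake manifold — fails on burning smell, engine temperature normal, rough idle (predicts engine temperature high, not engine temperature normal)
(D) blown head gasket — knocking noise +; burning smell -; engine temperature normal -; rough idle -; coolant loss -
(E) collapsed lifter — knocking noise +; burning smell +; engine temperature normal +; rough idle +; coolant loss -
No candidate is consistent with all observations.

none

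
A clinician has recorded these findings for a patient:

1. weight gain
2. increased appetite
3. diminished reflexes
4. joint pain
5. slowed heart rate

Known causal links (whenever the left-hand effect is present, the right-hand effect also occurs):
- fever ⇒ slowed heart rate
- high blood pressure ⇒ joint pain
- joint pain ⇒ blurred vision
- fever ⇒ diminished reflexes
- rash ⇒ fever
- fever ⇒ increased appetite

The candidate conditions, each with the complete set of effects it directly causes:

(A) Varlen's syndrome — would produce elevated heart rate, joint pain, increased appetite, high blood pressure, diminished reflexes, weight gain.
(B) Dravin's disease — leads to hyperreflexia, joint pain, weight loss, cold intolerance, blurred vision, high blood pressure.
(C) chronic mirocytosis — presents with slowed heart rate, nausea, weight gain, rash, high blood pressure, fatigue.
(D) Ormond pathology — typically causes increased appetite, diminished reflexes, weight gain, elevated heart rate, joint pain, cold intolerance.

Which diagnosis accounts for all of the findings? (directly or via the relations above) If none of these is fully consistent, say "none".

C

Per-candidate check:
(A) Varlen's syndrome — weight gain ✓; increased appetite ✓; diminished reflexes ✓; joint pain ✓; slowed heart rate ✗
(B) Dravin's disease — weight gain ✗; increased appetite ✗; diminished reflexes ✗; joint pain ✓; slowed heart rate ✗
(C) chronic mirocytosis — weight gain ✓; increased appetite ✓ (via rash → fever → increased appetite); diminished reflexes ✓ (via rash → fever → diminished reflexes); joint pain ✓ (via high blood pressure → joint pain); slowed heart rate ✓
(D) Ormond pathology — fails on slowed heart rate (predicts elevated heart rate, not slowed heart rate)
(C) alone accounts for all the evidence.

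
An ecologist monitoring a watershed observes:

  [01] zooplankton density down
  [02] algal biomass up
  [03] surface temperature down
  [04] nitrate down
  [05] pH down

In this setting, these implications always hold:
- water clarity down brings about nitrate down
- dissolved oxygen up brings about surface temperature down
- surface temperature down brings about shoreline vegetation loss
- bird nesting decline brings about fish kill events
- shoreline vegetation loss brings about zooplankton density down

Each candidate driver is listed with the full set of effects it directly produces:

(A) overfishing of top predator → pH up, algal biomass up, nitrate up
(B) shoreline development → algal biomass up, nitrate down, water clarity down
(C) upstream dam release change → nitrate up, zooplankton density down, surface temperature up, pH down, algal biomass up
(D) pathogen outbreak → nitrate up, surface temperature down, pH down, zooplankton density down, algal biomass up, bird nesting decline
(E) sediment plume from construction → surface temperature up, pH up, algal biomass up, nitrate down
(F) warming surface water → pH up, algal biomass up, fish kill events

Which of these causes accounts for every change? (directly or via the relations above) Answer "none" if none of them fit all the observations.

Checking each candidate against the observations:
(A) overfishing of top predator — fails on zooplankton density down, surface temperature down, nitrate down, pH down (predicts nitrate up, not nitrate down; predicts pH up, not pH down)
(B) shoreline development — zooplankton density down miss; algal biomass up match; surface temperature down miss; nitrate down match; pH down miss
(C) upstream dam release change — fails on surface temperature down, nitrate down (predicts surface temperature up, not surface temperature down; predicts nitrate up, not nitrate down)
(D) pathogen outbreak — zooplankton density down match; algal biomass up match; surface temperature down match; nitrate down miss; pH down match
(E) sediment plume from construction — zooplankton density down miss; algal biomass up match; surface temperature down miss; nitrate down match; pH down miss
(F) warming surface water — zooplankton density down miss; algal biomass up match; surface temperature down miss; nitrate down miss; pH down miss
No candidate is consistent with all observations.

none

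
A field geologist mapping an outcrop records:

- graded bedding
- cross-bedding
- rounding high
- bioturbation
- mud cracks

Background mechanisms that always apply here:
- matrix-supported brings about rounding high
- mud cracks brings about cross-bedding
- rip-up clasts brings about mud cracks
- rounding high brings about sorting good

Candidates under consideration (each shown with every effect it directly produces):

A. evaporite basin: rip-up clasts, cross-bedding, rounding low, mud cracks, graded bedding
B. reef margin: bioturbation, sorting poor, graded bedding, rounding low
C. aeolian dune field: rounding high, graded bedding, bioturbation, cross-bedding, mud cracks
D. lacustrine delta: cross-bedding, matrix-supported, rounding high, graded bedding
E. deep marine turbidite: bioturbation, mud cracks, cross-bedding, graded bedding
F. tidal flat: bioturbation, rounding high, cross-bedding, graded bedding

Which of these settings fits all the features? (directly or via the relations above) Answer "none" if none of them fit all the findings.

Per-candidate check:
(A) evaporite basin — graded bedding ✓; cross-bedding ✓; rounding high ✗; bioturbation ✗; mud cracks ✓
(B) reef margin — graded bedding ✓; cross-bedding ✗; rounding high ✗; bioturbation ✓; mud cracks ✗
(C) aeolian dune field — accounts for every observation
(D) lacustrine delta — does not account for bioturbation, mud cracks
(E) deep marine turbidite — does not account for rounding high
(F) tidal flat — does not account for mud cracks
(C) is the only candidate with no mismatches.

C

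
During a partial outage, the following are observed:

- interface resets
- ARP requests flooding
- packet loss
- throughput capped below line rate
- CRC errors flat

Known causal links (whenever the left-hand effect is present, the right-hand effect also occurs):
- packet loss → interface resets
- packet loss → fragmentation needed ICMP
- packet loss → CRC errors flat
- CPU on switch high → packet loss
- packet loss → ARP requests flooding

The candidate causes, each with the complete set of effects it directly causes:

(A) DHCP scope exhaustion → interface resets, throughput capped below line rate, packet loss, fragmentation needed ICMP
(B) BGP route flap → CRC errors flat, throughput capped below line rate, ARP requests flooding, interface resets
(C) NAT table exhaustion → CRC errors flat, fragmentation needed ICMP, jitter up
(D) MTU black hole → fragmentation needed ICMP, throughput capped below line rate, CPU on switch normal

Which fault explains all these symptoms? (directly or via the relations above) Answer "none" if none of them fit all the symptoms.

Per-candidate check:
(A) DHCP scope exhaustion — interface resets +; ARP requests flooding + (via packet loss → ARP requests flooding); packet loss +; throughput capped below line rate +; CRC errors flat + (via packet loss → CRC errors flat)
(B) BGP route flap — does not account for packet loss
(C) NAT table exhaustion — interface resets -; ARP requests flooding -; packet loss -; throughput capped below line rate -; CRC errors flat +
(D) MTU black hole — interface resets -; ARP requests flooding -; packet loss -; throughput capped below line rate +; CRC errors flat -
Only (A) is consistent with every observation.

A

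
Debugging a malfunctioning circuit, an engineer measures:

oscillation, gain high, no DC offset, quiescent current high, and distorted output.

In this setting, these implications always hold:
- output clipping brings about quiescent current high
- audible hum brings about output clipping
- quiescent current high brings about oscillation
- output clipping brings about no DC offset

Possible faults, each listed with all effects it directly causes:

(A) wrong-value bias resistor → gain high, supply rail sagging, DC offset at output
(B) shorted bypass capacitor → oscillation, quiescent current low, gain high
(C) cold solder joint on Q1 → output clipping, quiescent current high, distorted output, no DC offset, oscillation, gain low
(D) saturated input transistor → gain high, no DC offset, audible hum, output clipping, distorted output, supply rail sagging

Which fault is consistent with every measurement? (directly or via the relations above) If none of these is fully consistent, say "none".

D

Testing each hypothesis:
(A) wrong-value bias resistor — fails on oscillation, no DC offset, quiescent current high, distorted output (predicts DC offset at output, not no DC offset)
(B) shorted bypass capacitor — fails on no DC offset, quiescent current high, distorted output (predicts quiescent current low, not quiescent current high)
(C) cold solder joint on Q1 — oscillation yes; gain high NO; no DC offset yes; quiescent current high yes; distorted output yes
(D) saturated input transistor — oscillation yes (via output clipping → quiescent current high → oscillation); gain high yes; no DC offset yes; quiescent current high yes (via output clipping → quiescent current high); distorted output yes
Only (D) is consistent with every observation.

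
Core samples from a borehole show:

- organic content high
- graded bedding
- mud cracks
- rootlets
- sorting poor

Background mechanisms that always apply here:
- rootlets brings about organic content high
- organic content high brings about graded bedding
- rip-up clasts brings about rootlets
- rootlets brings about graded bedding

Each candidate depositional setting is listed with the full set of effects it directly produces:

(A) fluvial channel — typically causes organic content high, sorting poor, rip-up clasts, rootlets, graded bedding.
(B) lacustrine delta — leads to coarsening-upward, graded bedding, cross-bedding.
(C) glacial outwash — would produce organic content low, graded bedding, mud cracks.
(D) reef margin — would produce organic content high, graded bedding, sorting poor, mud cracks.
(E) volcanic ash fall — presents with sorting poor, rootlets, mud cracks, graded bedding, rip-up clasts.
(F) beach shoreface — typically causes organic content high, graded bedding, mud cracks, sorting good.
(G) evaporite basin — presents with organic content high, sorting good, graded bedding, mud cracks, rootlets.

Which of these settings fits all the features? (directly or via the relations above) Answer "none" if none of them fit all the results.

E

Testing each hypothesis:
(A) fluvial channel — organic content high ✓; graded bedding ✓; mud cracks ✗; rootlets ✓; sorting poor ✓
(B) lacustrine delta — does not account for organic content high, mud cracks, rootlets, sorting poor
(C) glacial outwash — organic content high ✗; graded bedding ✓; mud cracks ✓; rootlets ✗; sorting poor ✗
(D) reef margin — organic content high ✓; graded bedding ✓; mud cracks ✓; rootlets ✗; sorting poor ✓
(E) volcanic ash fall — organic content high ✓ (through rootlets → organic content high); graded bedding ✓; mud cracks ✓; rootlets ✓; sorting poor ✓
(F) beach shoreface — fails on rootlets, sorting poor (predicts sorting good, not sorting poor)
(G) evaporite basin — fails on sorting poor (predicts sorting good, not sorting poor)
(E) alone accounts for all the evidence.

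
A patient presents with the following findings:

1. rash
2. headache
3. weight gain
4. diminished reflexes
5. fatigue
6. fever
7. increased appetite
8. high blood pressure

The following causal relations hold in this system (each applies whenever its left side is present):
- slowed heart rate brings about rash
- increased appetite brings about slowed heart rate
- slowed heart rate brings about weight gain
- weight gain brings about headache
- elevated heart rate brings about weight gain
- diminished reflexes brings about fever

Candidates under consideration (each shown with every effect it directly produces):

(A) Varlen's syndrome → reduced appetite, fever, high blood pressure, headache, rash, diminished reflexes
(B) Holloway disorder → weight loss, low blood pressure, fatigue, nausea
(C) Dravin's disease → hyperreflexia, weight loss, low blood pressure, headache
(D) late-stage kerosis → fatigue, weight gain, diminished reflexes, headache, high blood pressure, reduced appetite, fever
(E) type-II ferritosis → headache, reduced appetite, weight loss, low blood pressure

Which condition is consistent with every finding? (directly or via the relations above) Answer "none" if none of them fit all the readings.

Checking each candidate against the observations:
(A) Varlen's syndrome — rash yes; headache yes; weight gain NO; diminished reflexes yes; fatigue NO; fever yes; increased appetite NO; high blood pressure yes
(B) Holloway disorder — fails on rash, headache, weight gain, diminished reflexes, fever, increased appetite, high blood pressure (predicts weight loss, not weight gain; predicts low blood pressure, not high blood pressure)
(C) Dravin's disease — fails on rash, weight gain, diminished reflexes, fatigue, fever, increased appetite, high blood pressure (predicts weight loss, not weight gain; predicts hyperreflexia, not diminished reflexes; predicts low blood pressure, not high blood pressure)
(D) late-stage kerosis — rash NO; headache yes; weight gain yes; diminished reflexes yes; fatigue yes; fever yes; increased appetite NO; high blood pressure yes
(E) type-II ferritosis — fails on rash, weight gain, diminished reflexes, fatigue, fever, increased appetite, high blood pressure (predicts weight loss, not weight gain; predicts reduced appetite, not increased appetite; predicts low blood pressure, not high blood pressure)
Every candidate fails on at least one observation.

none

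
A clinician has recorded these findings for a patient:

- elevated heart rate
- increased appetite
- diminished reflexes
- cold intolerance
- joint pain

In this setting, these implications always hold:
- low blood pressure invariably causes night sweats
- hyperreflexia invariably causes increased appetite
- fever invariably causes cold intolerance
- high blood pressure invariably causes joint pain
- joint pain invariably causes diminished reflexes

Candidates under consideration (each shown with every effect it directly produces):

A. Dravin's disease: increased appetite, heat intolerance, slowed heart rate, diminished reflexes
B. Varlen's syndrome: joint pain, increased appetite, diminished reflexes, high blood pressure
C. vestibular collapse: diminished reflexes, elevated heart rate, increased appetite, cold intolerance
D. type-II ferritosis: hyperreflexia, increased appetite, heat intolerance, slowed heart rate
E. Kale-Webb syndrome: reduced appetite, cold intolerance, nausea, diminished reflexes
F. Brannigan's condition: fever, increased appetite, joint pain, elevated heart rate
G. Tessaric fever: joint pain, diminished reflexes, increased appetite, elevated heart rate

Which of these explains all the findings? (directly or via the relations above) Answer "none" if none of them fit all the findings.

Checking each candidate against the observations:
(A) Dravin's disease — fails on elevated heart rate, cold intolerance, joint pain (predicts slowed heart rate, not elevated heart rate; predicts heat intolerance, not cold intolerance)
(B) Varlen's syndrome — does not account for elevated heart rate, cold intolerance
(C) vestibular collapse — elevated heart rate match; increased appetite match; diminished reflexes match; cold intolerance match; joint pain miss
(D) type-II ferritosis — fails on elevated heart rate, diminished reflexes, cold intolerance, joint pain (predicts slowed heart rate, not elevated heart rate; predicts hyperreflexia, not diminished reflexes; predicts heat intolerance, not cold intolerance)
(E) Kale-Webb syndrome — fails on elevated heart rate, increased appetite, joint pain (predicts reduced appetite, not increased appetite)
(F) Brannigan's condition — elevated heart rate match; increased appetite match; diminished reflexes match (via joint pain → diminished reflexes); cold intolerance match (via fever → cold intolerance); joint pain match
(G) Tessaric fever — does not account for cold intolerance
(F) alone accounts for all the evidence.

F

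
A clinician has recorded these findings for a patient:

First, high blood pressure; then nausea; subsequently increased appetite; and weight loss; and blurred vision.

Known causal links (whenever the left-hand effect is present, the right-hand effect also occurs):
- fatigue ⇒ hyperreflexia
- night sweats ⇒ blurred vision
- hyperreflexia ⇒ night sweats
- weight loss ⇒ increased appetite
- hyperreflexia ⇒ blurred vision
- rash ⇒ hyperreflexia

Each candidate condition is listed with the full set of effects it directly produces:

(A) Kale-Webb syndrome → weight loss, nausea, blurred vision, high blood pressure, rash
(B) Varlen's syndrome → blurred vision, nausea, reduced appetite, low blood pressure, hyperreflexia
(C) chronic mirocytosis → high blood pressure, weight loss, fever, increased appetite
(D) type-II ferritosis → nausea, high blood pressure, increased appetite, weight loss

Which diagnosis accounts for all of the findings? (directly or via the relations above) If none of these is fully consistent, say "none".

For each candidate, compare predicted effects to what was observed:
(A) Kale-Webb syndrome — accounts for every observation (increased appetite through weight loss → increased appetite)
(B) Varlen's syndrome — fails on high blood pressure, increased appetite, weight loss (predicts low blood pressure, not high blood pressure; predicts reduced appetite, not increased appetite)
(C) chronic mirocytosis — high blood pressure match; nausea miss; increased appetite match; weight loss match; blurred vision miss
(D) type-II ferritosis — does not account for blurred vision
(A) is the only candidate with no mismatches.

A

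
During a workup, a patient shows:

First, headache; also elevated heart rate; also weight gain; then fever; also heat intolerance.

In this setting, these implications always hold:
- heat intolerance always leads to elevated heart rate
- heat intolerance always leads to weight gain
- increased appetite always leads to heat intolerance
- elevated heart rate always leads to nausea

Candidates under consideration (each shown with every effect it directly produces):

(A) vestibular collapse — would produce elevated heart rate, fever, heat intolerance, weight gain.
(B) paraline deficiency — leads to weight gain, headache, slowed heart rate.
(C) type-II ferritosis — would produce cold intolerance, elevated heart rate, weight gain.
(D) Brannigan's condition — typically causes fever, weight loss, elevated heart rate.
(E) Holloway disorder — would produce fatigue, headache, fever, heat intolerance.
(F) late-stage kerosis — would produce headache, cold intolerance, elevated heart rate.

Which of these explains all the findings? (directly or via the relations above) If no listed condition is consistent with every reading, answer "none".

Checking each candidate against the observations:
(A) vestibular collapse — headache miss; elevated heart rate match; weight gain match; fever match; heat intolerance match
(B) paraline deficiency — headache match; elevated heart rate miss; weight gain match; fever miss; heat intolerance miss
(C) type-II ferritosis — fails on headache, fever, heat intolerance (predicts cold intolerance, not heat intolerance)
(D) Brannigan's condition — headache miss; elevated heart rate match; weight gain miss; fever match; heat intolerance miss
(E) Holloway disorder — headache match; elevated heart rate match (via heat intolerance → elevated heart rate); weight gain match (via heat intolerance → weight gain); fever match; heat intolerance match
(F) late-stage kerosis — fails on weight gain, fever, heat intolerance (predicts cold intolerance, not heat intolerance)
Only (E) is consistent with every observation.

E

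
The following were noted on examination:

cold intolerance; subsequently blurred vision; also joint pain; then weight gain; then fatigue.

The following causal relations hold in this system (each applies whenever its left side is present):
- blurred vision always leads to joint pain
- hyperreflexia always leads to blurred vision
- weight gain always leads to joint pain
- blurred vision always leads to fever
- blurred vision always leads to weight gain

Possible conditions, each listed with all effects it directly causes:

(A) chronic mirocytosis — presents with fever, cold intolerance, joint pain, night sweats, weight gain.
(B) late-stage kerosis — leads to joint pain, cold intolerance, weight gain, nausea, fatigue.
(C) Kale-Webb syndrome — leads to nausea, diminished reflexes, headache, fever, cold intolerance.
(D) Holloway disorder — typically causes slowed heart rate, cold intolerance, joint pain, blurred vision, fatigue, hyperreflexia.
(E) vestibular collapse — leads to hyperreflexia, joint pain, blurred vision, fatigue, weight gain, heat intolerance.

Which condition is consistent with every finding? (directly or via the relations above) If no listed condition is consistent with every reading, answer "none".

D

Per-candidate check:
(A) chronic mirocytosis — cold intolerance +; blurred vision -; joint pain +; weight gain +; fatigue -
(B) late-stage kerosis — does not account for blurred vision
(C) Kale-Webb syndrome — does not account for blurred vision, joint pain, weight gain, fatigue
(D) Holloway disorder — cold intolerance +; blurred vision +; joint pain +; weight gain + (via blurred vision → weight gain); fatigue +
(E) vestibular collapse — fails on cold intolerance (predicts heat intolerance, not cold intolerance)
(D) alone accounts for all the evidence.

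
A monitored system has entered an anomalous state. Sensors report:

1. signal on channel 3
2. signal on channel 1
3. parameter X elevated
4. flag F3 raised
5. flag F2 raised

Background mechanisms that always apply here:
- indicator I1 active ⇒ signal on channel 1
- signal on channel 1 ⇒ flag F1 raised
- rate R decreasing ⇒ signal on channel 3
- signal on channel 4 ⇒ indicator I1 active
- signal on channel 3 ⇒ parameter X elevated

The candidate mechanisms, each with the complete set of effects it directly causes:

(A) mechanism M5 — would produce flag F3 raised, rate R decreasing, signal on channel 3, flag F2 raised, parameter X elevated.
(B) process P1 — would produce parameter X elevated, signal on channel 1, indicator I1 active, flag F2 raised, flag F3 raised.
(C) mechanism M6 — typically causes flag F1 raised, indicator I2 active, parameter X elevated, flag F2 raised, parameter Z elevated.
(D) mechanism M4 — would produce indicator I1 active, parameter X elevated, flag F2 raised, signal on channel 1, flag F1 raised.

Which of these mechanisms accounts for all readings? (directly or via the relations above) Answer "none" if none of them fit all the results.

Per-candidate check:
(A) mechanism M5 — does not account for signal on channel 1
(B) process P1 — signal on channel 3 ✗; signal on channel 1 ✓; parameter X elevated ✓; flag F3 raised ✓; flag F2 raised ✓
(C) mechanism M6 — signal on channel 3 ✗; signal on channel 1 ✗; parameter X elevated ✓; flag F3 raised ✗; flag F2 raised ✓
(D) mechanism M4 — does not account for signal on channel 3, flag F3 raised
None of the listed candidates fits everything.

none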